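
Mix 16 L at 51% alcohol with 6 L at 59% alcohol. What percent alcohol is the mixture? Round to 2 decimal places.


Solute in mixture 1 = 51% of 16 L = 16*51/100 = 204/25 L
Solute in mixture 2 = 59% of 6 L = 6*59/100 = 177/50 L
Total solute = 204/25 + 177/50 = 117/10 L
Total volume = 16 + 6 = 22 L
Final concentration = 117/10/22 * 100 = 53.18%

53.18


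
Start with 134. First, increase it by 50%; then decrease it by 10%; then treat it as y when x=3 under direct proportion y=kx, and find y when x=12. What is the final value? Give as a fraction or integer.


Start with 134.
Step 1: Increase by 50%: 134 * 150/100 = 201
Step 2: Decrease by 10%: 201 * 90/100 = 1809/10
Step 3: Direct prop: k = (1809/10)/3; new y = k*12 = 1809/10*12/3 = 3618/5
Final result = 3618/5

3618/5


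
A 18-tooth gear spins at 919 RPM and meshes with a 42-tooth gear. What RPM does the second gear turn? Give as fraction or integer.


Gear ratio: teeth_A * RPM_A = teeth_B * RPM_B
18 * 919 = 42 * RPM_B
16542 = 42 * RPM_B
RPM_B = 16542 / 42
RPM_B = 2757/7

2757/7


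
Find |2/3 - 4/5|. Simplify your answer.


Simplify: 2/3 = 2/3 and 4/5 = 4/5
Find common denominator: LCD = 15
Convert: 10/15 and 12/15
Difference = |10 - 12|/15 = 2/15
Simplified = 2/15

2/15


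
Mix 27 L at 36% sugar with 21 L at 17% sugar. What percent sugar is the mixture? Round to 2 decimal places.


Solute in mixture 1 = 36% of 27 L = 27*36/100 = 243/25 L
Solute in mixture 2 = 17% of 21 L = 21*17/100 = 357/100 L
Total solute = 243/25 + 357/100 = 1329/100 L
Total volume = 27 + 21 = 48 L
Final concentration = 1329/100/48 * 100 = 27.69%

27.69


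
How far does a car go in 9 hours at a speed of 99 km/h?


Using distance = speed * time
Speed = 99 km/h
Time = 9 hours
Distance = 99 * 9
= 891 km

891


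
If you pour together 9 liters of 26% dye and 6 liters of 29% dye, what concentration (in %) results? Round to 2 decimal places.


Solute in mixture 1 = 26% of 9 L = 9*26/100 = 117/50 L
Solute in mixture 2 = 29% of 6 L = 6*29/100 = 87/50 L
Total solute = 117/50 + 87/50 = 102/25 L
Total volume = 9 + 6 = 15 L
Final concentration = 102/25/15 * 100 = 27.20%

27.20


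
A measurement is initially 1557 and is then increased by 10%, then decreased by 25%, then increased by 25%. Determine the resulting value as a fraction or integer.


Start: 1557
Step 1: increase by 10% => multiply by 110/100
  1557 * 110/100 = 17127/10
Step 2: decrease by 25% => multiply by 75/100
  17127/10 * 75/100 = 51381/40
Step 3: increase by 25% => multiply by 125/100
  51381/40 * 125/100 = 51381/32
Final value = 51381/32

51381/32


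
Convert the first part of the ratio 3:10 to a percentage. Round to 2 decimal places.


Total parts = 3 + 10 = 13
First part fraction = 3/13
Percentage = (3/13) * 100
= 0.230769 * 100
= 23.08%

23.08


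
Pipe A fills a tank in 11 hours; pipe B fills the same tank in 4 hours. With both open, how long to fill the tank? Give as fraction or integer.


Rate of A = 1/11 job per hour
Rate of B = 1/4 job per hour
Combined rate = 1/11 + 1/4
Find common denominator: (4 + 11)/(11*4) = 15/44
Combined rate = 15/44 job per hour
Time together = 1 / (15/44) = 44/15 hours

44/15


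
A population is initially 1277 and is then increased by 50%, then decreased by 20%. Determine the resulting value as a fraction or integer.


Start: 1277
Step 1: increase by 50% => multiply by 150/100
  1277 * 150/100 = 3831/2
Step 2: decrease by 20% => multiply by 80/100
  3831/2 * 80/100 = 7662/5
Final value = 7662/5

7662/5


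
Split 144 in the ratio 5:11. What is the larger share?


Total parts = 5 + 11 = 16
Value per part = 144 / 16 = 9
First share = 5 * 9 = 45
Second share = 11 * 9 = 99
Larger share = 99

99


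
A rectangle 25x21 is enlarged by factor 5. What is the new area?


Original dimensions: 25 x 21
Enlargement factor = 5
New width = 25 * 5 = 125
New height = 21 * 5 = 105
New area = 125 * 105 = 13125

13125


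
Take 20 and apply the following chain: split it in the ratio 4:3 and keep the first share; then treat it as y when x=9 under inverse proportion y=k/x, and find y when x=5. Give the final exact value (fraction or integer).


Start with 20.
Step 1: Split 4:3, first share = 20 * 4/7 = 80/7
Step 2: Inverse prop: k = (80/7)*9; new y = k/5 = 80/7*9/5 = 144/7
Final result = 144/7

144/7


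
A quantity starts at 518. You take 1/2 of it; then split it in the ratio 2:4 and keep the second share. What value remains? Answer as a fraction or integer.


Start with 518.
Step 1: Take 1/2: 518 * 1/2 = 259
Step 2: Split 2:4, second share = 259 * 4/6 = 518/3
Final result = 518/3

518/3


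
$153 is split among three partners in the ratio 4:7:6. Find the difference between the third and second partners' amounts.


Total parts = 4 + 7 + 6 = 17
Value per part = 153 / 17 = 9
Shares: 4*9=36, 7*9=63, 6*9=54
Third share = 54, second share = 63
Difference = |54 - 63| = 9

9


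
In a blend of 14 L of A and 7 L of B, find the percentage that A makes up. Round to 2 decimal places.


Volume of A = 14 L
Volume of B = 7 L
Total volume = 14 + 7 = 21 L
Percentage of A = (14/21) * 100
= 66.67%

66.67


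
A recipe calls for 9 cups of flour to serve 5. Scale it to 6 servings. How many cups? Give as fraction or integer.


Original: 9 cups for 5 servings
Target servings = 6
Scaling factor = 6/5
New amount = 9 * 6/5
= 54/5
= 54/5 cups

54/5


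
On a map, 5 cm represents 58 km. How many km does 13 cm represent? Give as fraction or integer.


Map scale: 5 cm = 58 km
Measured distance on map = 13 cm
Set up proportion: 13 * 58 / 5
= 754 / 5
= 754/5 km

754/5


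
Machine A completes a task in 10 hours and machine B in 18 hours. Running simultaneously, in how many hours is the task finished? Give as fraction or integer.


Rate of A = 1/10 job per hour
Rate of B = 1/18 job per hour
Combined rate = 1/10 + 1/18
Find common denominator: (18 + 10)/(10*18) = 28/180
Combined rate = 7/45 job per hour
Time together = 1 / (7/45) = 45/7 hours

45/7


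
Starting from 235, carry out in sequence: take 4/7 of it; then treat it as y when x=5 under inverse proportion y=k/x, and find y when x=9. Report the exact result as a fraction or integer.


Start with 235.
Step 1: Take 4/7: 235 * 4/7 = 940/7
Step 2: Inverse prop: k = (940/7)*5; new y = k/9 = 940/7*5/9 = 4700/63
Final result = 4700/63

4700/63


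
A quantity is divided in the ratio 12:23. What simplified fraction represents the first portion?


Total parts = 12 + 23 = 35
First part fraction = 12/35
Simplify: 12/35 = 12/35

12/35


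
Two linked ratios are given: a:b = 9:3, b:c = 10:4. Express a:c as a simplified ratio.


Given a:b = 9:3 and b:c = 10:4
Make b consistent. Multiply first ratio by 10: a:b = 90:30
Multiply second ratio by 3: b:c = 30:12
Now b = 30 in both, so a:b:c = 90:30:12
Therefore a:c = 90:12
Simplify by GCD: a:c = 15:2

15:2


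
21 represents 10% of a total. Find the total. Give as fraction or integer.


Given: 21 is 10% of the whole
Set up: 21 = 10/100 * whole
whole = 21 * 100 / 10
whole = 2100 / 10
whole = 210

210


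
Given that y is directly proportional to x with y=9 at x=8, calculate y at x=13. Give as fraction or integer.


Direct proportion: y = kx
Find k: k = 9/8 = 9/8
Compute y at x=13: y = 9/8 * 13
y = 117/8

117/8


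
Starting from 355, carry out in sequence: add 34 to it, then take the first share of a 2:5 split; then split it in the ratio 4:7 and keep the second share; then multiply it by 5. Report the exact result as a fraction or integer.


Start with 355.
Step 1: Add 34: 355+34=389; split 2:5 first = 389*2/7 = 778/7
Step 2: Split 4:7, second share = 778/7 * 7/11 = 778/11
Step 3: Multiply by 5: 778/11 * 5 = 3890/11
Final result = 3890/11

3890/11


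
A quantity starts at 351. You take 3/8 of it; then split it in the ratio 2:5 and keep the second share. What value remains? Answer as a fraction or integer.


Start with 351.
Step 1: Take 3/8: 351 * 3/8 = 1053/8
Step 2: Split 2:5, second share = 1053/8 * 5/7 = 5265/56
Final result = 5265/56

5265/56


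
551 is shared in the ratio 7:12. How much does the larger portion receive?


Total parts = 7 + 12 = 19
Value per part = 551 / 19 = 29
First share = 7 * 29 = 203
Second share = 12 * 29 = 348
Larger share = 348

348


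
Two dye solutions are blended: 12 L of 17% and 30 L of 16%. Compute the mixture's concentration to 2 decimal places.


Solute in mixture 1 = 17% of 12 L = 12*17/100 = 51/25 L
Solute in mixture 2 = 16% of 30 L = 30*16/100 = 24/5 L
Total solute = 51/25 + 24/5 = 171/25 L
Total volume = 12 + 30 = 42 L
Final concentration = 171/25/42 * 100 = 16.29%

16.29


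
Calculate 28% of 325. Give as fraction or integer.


Compute 28% of 325
Convert percentage: 28% = 28/100
Multiply: 325 * 28/100
= 9100/100
= 91

91


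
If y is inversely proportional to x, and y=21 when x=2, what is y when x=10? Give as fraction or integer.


Inverse proportion: y = k/x
Find k: k = 2 * 21 = 42
Compute y at x=10: y = 42/10
y = 21/5

21/5


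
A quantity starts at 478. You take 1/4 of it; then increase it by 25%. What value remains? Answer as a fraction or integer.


Start with 478.
Step 1: Take 1/4: 478 * 1/4 = 239/2
Step 2: Increase by 25%: 239/2 * 125/100 = 1195/8
Final result = 1195/8

1195/8


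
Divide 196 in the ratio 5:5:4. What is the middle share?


Ratio = 5:5:4
Total parts = 5 + 5 + 4 = 14
Value per part = 196 / 14 = 14
First share = 5 * 14 = 70
Middle share = 5 * 14 = 70
Third share = 4 * 14 = 56

70


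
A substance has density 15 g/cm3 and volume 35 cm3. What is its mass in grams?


Using mass = density * volume
Density = 15 g/cm3
Volume = 35 cm3
Mass = 15 * 35
= 525 g

525


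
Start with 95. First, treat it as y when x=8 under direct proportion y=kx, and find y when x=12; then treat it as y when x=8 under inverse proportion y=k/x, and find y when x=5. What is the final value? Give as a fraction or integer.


Start with 95.
Step 1: Direct prop: k = (95)/8; new y = k*12 = 95*12/8 = 285/2
Step 2: Inverse prop: k = (285/2)*8; new y = k/5 = 285/2*8/5 = 228
Final result = 228

228


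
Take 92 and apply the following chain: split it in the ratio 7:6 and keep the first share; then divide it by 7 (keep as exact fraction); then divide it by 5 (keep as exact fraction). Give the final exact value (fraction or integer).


Start with 92.
Step 1: Split 7:6, first share = 92 * 7/13 = 644/13
Step 2: Divide by 7: 644/13 / 7 = 92/13
Step 3: Divide by 5: 92/13 / 5 = 92/65
Final result = 92/65

92/65


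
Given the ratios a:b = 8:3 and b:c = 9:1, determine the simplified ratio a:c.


Given a:b = 8:3 and b:c = 9:1
Make b consistent. Multiply first ratio by 9: a:b = 72:27
Multiply second ratio by 3: b:c = 27:3
Now b = 27 in both, so a:b:c = 72:27:3
Therefore a:c = 72:3
Simplify by GCD: a:c = 24:1

24:1


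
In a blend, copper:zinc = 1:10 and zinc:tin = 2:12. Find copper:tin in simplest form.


Given a:b = 1:10 and b:c = 2:12
Make b consistent. Multiply first ratio by 2: a:b = 2:20
Multiply second ratio by 10: b:c = 20:120
Now b = 20 in both, so a:b:c = 2:20:120
Therefore a:c = 2:120
Simplify by GCD: a:c = 1:60

1:60


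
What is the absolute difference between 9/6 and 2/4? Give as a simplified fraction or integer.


Simplify: 9/6 = 3/2 and 2/4 = 1/2
Find common denominator: LCD = 2
Convert: 3/2 and 1/2
Difference = |3 - 1|/2 = 2/2
Simplified = 1

1


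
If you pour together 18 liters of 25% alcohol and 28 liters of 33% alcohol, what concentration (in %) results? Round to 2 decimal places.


Solute in mixture 1 = 25% of 18 L = 18*25/100 = 9/2 L
Solute in mixture 2 = 33% of 28 L = 28*33/100 = 231/25 L
Total solute = 9/2 + 231/25 = 687/50 L
Total volume = 18 + 28 = 46 L
Final concentration = 687/50/46 * 100 = 29.87%

29.87


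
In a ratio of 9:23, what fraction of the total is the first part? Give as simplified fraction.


Total parts = 9 + 23 = 32
First part fraction = 9/32
Simplify: 9/32 = 9/32

9/32


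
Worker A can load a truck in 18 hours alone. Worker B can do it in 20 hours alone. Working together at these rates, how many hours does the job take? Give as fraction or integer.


Rate of A = 1/18 job per hour
Rate of B = 1/20 job per hour
Combined rate = 1/18 + 1/20
Find common denominator: (20 + 18)/(18*20) = 38/360
Combined rate = 19/180 job per hour
Time together = 1 / (19/180) = 180/19 hours

180/19


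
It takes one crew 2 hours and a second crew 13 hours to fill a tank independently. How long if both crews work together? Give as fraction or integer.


Rate of A = 1/2 job per hour
Rate of B = 1/13 job per hour
Combined rate = 1/2 + 1/13
Find common denominator: (13 + 2)/(2*13) = 15/26
Combined rate = 15/26 job per hour
Time together = 1 / (15/26) = 26/15 hours

26/15


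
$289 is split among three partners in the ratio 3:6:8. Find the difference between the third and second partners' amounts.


Total parts = 3 + 6 + 8 = 17
Value per part = 289 / 17 = 17
Shares: 3*17=51, 6*17=102, 8*17=136
Third share = 136, second share = 102
Difference = |136 - 102| = 34

34


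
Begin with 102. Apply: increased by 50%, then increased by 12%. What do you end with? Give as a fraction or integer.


Start: 102
Step 1: increase by 50% => multiply by 150/100
  102 * 150/100 = 153
Step 2: increase by 12% => multiply by 112/100
  153 * 112/100 = 4284/25
Final value = 4284/25

4284/25


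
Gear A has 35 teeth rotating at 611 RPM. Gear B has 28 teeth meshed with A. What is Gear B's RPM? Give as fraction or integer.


Gear ratio: teeth_A * RPM_A = teeth_B * RPM_B
35 * 611 = 28 * RPM_B
21385 = 28 * RPM_B
RPM_B = 21385 / 28
RPM_B = 3055/4

3055/4


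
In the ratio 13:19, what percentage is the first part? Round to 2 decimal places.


Total parts = 13 + 19 = 32
First part fraction = 13/32
Percentage = (13/32) * 100
= 0.40625 * 100
= 40.63%

40.63


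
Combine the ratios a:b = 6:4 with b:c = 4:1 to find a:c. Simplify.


Given a:b = 6:4 and b:c = 4:1
Make b consistent. Multiply first ratio by 4: a:b = 24:16
Multiply second ratio by 4: b:c = 16:4
Now b = 16 in both, so a:b:c = 24:16:4
Therefore a:c = 24:4
Simplify by GCD: a:c = 6:1

6:1


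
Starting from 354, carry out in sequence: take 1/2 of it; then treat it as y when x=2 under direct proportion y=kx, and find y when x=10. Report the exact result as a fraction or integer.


Start with 354.
Step 1: Take 1/2: 354 * 1/2 = 177
Step 2: Direct prop: k = (177)/2; new y = k*10 = 177*10/2 = 885
Final result = 885

885


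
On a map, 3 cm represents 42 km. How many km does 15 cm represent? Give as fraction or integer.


Map scale: 3 cm = 42 km
Measured distance on map = 15 cm
Set up proportion: 15 * 42 / 3
= 630 / 3
= 210 km

210


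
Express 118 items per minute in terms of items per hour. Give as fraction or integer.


Converting from per minute to per hour
Rate = 118 items per minute
Multiply by 60: 118 * 60
= 7080 items per hour

7080


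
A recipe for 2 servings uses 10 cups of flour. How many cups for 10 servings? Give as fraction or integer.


Original: 10 cups for 2 servings
Target servings = 10
Scaling factor = 10/2
New amount = 10 * 10/2
= 100/2
= 50 cups

50


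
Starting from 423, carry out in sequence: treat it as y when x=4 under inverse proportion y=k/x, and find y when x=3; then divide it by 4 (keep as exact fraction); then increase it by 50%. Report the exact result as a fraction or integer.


Start with 423.
Step 1: Inverse prop: k = (423)*4; new y = k/3 = 423*4/3 = 564
Step 2: Divide by 4: 564 / 4 = 141
Step 3: Increase by 50%: 141 * 150/100 = 423/2
Final result = 423/2

423/2


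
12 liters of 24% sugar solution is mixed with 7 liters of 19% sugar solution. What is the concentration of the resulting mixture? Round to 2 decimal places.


Solute in mixture 1 = 24% of 12 L = 12*24/100 = 72/25 L
Solute in mixture 2 = 19% of 7 L = 7*19/100 = 133/100 L
Total solute = 72/25 + 133/100 = 421/100 L
Total volume = 12 + 7 = 19 L
Final concentration = 421/100/19 * 100 = 22.16%

22.16


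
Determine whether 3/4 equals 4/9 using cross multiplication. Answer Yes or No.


Cross multiply to check 3/4 = 4/9
Left cross product: 3 * 9 = 27
Right cross product: 4 * 4 = 16
27 != 16
Not equal, so proportions differ => No

No


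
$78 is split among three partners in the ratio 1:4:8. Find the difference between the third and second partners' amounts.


Total parts = 1 + 4 + 8 = 13
Value per part = 78 / 13 = 6
Shares: 1*6=6, 4*6=24, 8*6=48
Third share = 48, second share = 24
Difference = |48 - 24| = 24

24


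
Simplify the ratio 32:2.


Find GCD(32, 2)
GCD = 2
Divide both by 2: 32/2 = 16, 2/2 = 1
Simplified ratio = 16:1

16:1


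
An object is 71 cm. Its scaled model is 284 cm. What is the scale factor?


Original length = 71 cm
Scaled length = 284 cm
Scale factor = 284 / 71
= 4

4


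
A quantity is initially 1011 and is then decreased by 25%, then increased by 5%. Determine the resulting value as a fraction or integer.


Start: 1011
Step 1: decrease by 25% => multiply by 75/100
  1011 * 75/100 = 3033/4
Step 2: increase by 5% => multiply by 105/100
  3033/4 * 105/100 = 63693/80
Final value = 63693/80

63693/80


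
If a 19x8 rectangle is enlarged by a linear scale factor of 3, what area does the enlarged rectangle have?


Original dimensions: 19 x 8
Enlargement factor = 3
New width = 19 * 3 = 57
New height = 8 * 3 = 24
New area = 57 * 24 = 1368

1368


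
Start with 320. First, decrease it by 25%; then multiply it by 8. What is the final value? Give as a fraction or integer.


Start with 320.
Step 1: Decrease by 25%: 320 * 75/100 = 240
Step 2: Multiply by 8: 240 * 8 = 1920
Final result = 1920

1920


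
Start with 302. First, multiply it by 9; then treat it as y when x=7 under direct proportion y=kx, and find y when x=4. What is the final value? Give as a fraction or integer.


Start with 302.
Step 1: Multiply by 9: 302 * 9 = 2718
Step 2: Direct prop: k = (2718)/7; new y = k*4 = 2718*4/7 = 10872/7
Final result = 10872/7

10872/7


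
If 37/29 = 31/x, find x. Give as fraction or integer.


Setting up: 37/29 = 31/x
Cross multiply: 37 * x = 29 * 31
37x = 899
x = 899/37
x = 899/37

899/37


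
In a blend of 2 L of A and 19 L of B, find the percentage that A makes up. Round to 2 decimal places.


Volume of A = 2 L
Volume of B = 19 L
Total volume = 2 + 19 = 21 L
Percentage of A = (2/21) * 100
= 9.52%

9.52


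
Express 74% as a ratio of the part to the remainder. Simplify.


Part = 74%, Remainder = 26%
Ratio = 74:26
GCD(74, 26) = 2
Simplify: 37:13 = 37:13

37:13


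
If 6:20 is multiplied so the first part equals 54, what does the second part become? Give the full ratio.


Original ratio: 6:20
First term target: 54
Scale factor = 54 / 6 = 9
Multiply second term: 20 * 9 = 180
Equivalent ratio = 54:180

54:180


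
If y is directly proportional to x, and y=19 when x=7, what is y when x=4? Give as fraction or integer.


Direct proportion: y = kx
Find k: k = 19/7 = 19/7
Compute y at x=4: y = 19/7 * 4
y = 76/7

76/7


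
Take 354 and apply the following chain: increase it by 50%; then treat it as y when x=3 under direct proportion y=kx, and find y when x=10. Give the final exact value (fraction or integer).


Start with 354.
Step 1: Increase by 50%: 354 * 150/100 = 531
Step 2: Direct prop: k = (531)/3; new y = k*10 = 531*10/3 = 1770
Final result = 1770

1770


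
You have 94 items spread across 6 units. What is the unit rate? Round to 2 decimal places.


Total items = 94
Number of units = 6
Unit rate = 94 / 6
= 15.67 items per unit

15.67


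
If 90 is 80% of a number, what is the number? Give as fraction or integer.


Given: 90 is 80% of the whole
Set up: 90 = 80/100 * whole
whole = 90 * 100 / 80
whole = 9000 / 80
whole = 225/2

225/2


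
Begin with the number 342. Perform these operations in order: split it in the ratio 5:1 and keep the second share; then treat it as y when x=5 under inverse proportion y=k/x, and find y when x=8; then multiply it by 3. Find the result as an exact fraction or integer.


Start with 342.
Step 1: Split 5:1, second share = 342 * 1/6 = 57
Step 2: Inverse prop: k = (57)*5; new y = k/8 = 57*5/8 = 285/8
Step 3: Multiply by 3: 285/8 * 3 = 855/8
Final result = 855/8

855/8


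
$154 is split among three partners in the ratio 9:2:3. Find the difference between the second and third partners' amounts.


Total parts = 9 + 2 + 3 = 14
Value per part = 154 / 14 = 11
Shares: 9*11=99, 2*11=22, 3*11=33
Second share = 22, third share = 33
Difference = |22 - 33| = 11

11


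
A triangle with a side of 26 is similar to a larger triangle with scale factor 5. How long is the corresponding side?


Similar triangles have proportional sides
Scale factor = 5
Smaller side = 26
Corresponding larger side = 26 * 5
= 130

130


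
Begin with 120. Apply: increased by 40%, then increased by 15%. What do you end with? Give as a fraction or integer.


Start: 120
Step 1: increase by 40% => multiply by 140/100
  120 * 140/100 = 168
Step 2: increase by 15% => multiply by 115/100
  168 * 115/100 = 966/5
Final value = 966/5

966/5


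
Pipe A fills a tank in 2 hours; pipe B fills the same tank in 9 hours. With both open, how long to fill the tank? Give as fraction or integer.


Rate of A = 1/2 job per hour
Rate of B = 1/9 job per hour
Combined rate = 1/2 + 1/9
Find common denominator: (9 + 2)/(2*9) = 11/18
Combined rate = 11/18 job per hour
Time together = 1 / (11/18) = 18/11 hours

18/11


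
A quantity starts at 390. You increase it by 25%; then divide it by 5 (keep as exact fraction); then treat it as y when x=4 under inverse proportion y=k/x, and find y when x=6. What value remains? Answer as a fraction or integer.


Start with 390.
Step 1: Increase by 25%: 390 * 125/100 = 975/2
Step 2: Divide by 5: 975/2 / 5 = 195/2
Step 3: Inverse prop: k = (195/2)*4; new y = k/6 = 195/2*4/6 = 65
Final result = 65

65


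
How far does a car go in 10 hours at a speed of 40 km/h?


Using distance = speed * time
Speed = 40 km/h
Time = 10 hours
Distance = 40 * 10
= 400 km

400


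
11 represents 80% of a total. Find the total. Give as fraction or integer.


Given: 11 is 80% of the whole
Set up: 11 = 80/100 * whole
whole = 11 * 100 / 80
whole = 1100 / 80
whole = 55/4

55/4


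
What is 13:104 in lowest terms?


Find GCD(13, 104)
GCD = 13
Divide both by 13: 13/13 = 1, 104/13 = 8
Simplified ratio = 1:8

1:8


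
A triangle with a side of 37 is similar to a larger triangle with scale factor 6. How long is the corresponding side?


Similar triangles have proportional sides
Scale factor = 6
Smaller side = 37
Corresponding larger side = 37 * 6
= 222

222


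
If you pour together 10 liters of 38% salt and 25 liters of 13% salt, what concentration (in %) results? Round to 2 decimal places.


Solute in mixture 1 = 38% of 10 L = 10*38/100 = 19/5 L
Solute in mixture 2 = 13% of 25 L = 25*13/100 = 13/4 L
Total solute = 19/5 + 13/4 = 141/20 L
Total volume = 10 + 25 = 35 L
Final concentration = 141/20/35 * 100 = 20.14%

20.14


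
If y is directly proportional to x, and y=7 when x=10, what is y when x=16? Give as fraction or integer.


Direct proportion: y = kx
Find k: k = 7/10 = 7/10
Compute y at x=16: y = 7/10 * 16
y = 56/5

56/5


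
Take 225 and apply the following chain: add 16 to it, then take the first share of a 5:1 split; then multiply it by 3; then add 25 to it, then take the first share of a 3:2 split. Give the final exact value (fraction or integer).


Start with 225.
Step 1: Add 16: 225+16=241; split 5:1 first = 241*5/6 = 1205/6
Step 2: Multiply by 3: 1205/6 * 3 = 1205/2
Step 3: Add 25: 1205/2+25=1255/2; split 3:2 first = 1255/2*3/5 = 753/2
Final result = 753/2

753/2


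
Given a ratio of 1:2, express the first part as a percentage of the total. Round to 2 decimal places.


Total parts = 1 + 2 = 3
First part fraction = 1/3
Percentage = (1/3) * 100
= 0.333333 * 100
= 33.33%

33.33


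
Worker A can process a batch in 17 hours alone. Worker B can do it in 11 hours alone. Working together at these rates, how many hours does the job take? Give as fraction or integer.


Rate of A = 1/17 job per hour
Rate of B = 1/11 job per hour
Combined rate = 1/17 + 1/11
Find common denominator: (11 + 17)/(17*11) = 28/187
Combined rate = 28/187 job per hour
Time together = 1 / (28/187) = 187/28 hours

187/28


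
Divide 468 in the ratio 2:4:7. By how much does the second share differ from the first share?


Total parts = 2 + 4 + 7 = 13
Value per part = 468 / 13 = 36
Shares: 2*36=72, 4*36=144, 7*36=252
Second share = 144, first share = 72
Difference = |144 - 72| = 72

72


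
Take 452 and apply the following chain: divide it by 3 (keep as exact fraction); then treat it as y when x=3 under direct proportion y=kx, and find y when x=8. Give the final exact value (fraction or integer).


Start with 452.
Step 1: Divide by 3: 452 / 3 = 452/3
Step 2: Direct prop: k = (452/3)/3; new y = k*8 = 452/3*8/3 = 3616/9
Final result = 3616/9

3616/9


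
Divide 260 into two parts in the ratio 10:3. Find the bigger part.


Total parts = 10 + 3 = 13
Value per part = 260 / 13 = 20
First share = 10 * 20 = 200
Second share = 3 * 20 = 60
Larger share = 200

200


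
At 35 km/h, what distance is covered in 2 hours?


Using distance = speed * time
Speed = 35 km/h
Time = 2 hours
Distance = 35 * 2
= 70 km

70


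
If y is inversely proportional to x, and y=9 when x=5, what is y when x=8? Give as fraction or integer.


Inverse proportion: y = k/x
Find k: k = 5 * 9 = 45
Compute y at x=8: y = 45/8
y = 45/8

45/8


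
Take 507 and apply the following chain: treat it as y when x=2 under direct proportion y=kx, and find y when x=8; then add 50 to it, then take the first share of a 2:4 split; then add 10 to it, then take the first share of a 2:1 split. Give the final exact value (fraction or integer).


Start with 507.
Step 1: Direct prop: k = (507)/2; new y = k*8 = 507*8/2 = 2028
Step 2: Add 50: 2028+50=2078; split 2:4 first = 2078*2/6 = 2078/3
Step 3: Add 10: 2078/3+10=2108/3; split 2:1 first = 2108/3*2/3 = 4216/9
Final result = 4216/9

4216/9


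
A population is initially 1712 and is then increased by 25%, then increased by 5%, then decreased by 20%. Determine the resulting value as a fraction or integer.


Start: 1712
Step 1: increase by 25% => multiply by 125/100
  1712 * 125/100 = 2140
Step 2: increase by 5% => multiply by 105/100
  2140 * 105/100 = 2247
Step 3: decrease by 20% => multiply by 80/100
  2247 * 80/100 = 8988/5
Final value = 8988/5

8988/5


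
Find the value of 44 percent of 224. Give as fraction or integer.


Compute 44% of 224
Convert percentage: 44% = 44/100
Multiply: 224 * 44/100
= 9856/100
= 2464/25

2464/25


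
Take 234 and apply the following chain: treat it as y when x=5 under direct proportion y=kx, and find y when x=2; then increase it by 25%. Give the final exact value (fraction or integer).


Start with 234.
Step 1: Direct prop: k = (234)/5; new y = k*2 = 234*2/5 = 468/5
Step 2: Increase by 25%: 468/5 * 125/100 = 117
Final result = 117

117


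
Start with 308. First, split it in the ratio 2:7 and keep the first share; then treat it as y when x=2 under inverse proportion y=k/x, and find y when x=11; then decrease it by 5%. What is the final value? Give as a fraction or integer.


Start with 308.
Step 1: Split 2:7, first share = 308 * 2/9 = 616/9
Step 2: Inverse prop: k = (616/9)*2; new y = k/11 = 616/9*2/11 = 112/9
Step 3: Decrease by 5%: 112/9 * 95/100 = 532/45
Final result = 532/45

532/45


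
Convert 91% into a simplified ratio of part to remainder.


Part = 91%, Remainder = 9%
Ratio = 91:9
GCD(91, 9) = 1
Simplify: 91:9 = 91:9

91:9


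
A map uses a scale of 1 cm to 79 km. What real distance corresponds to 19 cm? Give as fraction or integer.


Map scale: 1 cm = 79 km
Measured distance on map = 19 cm
Set up proportion: 19 * 79 / 1
= 1501 / 1
= 1501 km

1501


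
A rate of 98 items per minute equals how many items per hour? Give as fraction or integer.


Converting from per minute to per hour
Rate = 98 items per minute
Multiply by 60: 98 * 60
= 5880 items per hour

5880


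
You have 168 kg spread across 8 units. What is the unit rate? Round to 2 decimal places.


Total kg = 168
Number of units = 8
Unit rate = 168 / 8
= 21 kg per unit

21


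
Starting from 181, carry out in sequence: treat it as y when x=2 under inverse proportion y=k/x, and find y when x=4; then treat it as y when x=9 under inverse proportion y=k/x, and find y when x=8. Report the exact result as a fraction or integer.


Start with 181.
Step 1: Inverse prop: k = (181)*2; new y = k/4 = 181*2/4 = 181/2
Step 2: Inverse prop: k = (181/2)*9; new y = k/8 = 181/2*9/8 = 1629/16
Final result = 1629/16

1629/16


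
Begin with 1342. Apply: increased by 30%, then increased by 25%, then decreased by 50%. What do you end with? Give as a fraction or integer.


Start: 1342
Step 1: increase by 30% => multiply by 130/100
  1342 * 130/100 = 8723/5
Step 2: increase by 25% => multiply by 125/100
  8723/5 * 125/100 = 8723/4
Step 3: decrease by 50% => multiply by 50/100
  8723/4 * 50/100 = 8723/8
Final value = 8723/8

8723/8


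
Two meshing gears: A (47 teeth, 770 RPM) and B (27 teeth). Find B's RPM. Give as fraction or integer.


Gear ratio: teeth_A * RPM_A = teeth_B * RPM_B
47 * 770 = 27 * RPM_B
36190 = 27 * RPM_B
RPM_B = 36190 / 27
RPM_B = 36190/27

36190/27


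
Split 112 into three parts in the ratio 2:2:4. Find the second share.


Ratio = 2:2:4
Total parts = 2 + 2 + 4 = 8
Value per part = 112 / 8 = 14
First share = 2 * 14 = 28
Middle share = 2 * 14 = 28
Third share = 4 * 14 = 56

28


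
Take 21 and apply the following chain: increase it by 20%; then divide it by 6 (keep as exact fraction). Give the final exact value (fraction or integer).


Start with 21.
Step 1: Increase by 20%: 21 * 120/100 = 126/5
Step 2: Divide by 6: 126/5 / 6 = 21/5
Final result = 21/5

21/5


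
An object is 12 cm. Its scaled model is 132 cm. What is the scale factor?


Original length = 12 cm
Scaled length = 132 cm
Scale factor = 132 / 12
= 11

11


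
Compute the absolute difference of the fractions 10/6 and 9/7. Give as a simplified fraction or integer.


Simplify: 10/6 = 5/3 and 9/7 = 9/7
Find common denominator: LCD = 21
Convert: 35/21 and 27/21
Difference = |35 - 27|/21 = 8/21
Simplified = 8/21

8/21


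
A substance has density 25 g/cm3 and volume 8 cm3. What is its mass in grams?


Using mass = density * volume
Density = 25 g/cm3
Volume = 8 cm3
Mass = 25 * 8
= 200 g

200


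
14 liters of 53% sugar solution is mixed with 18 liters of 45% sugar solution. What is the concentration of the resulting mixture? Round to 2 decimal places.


Solute in mixture 1 = 53% of 14 L = 14*53/100 = 371/50 L
Solute in mixture 2 = 45% of 18 L = 18*45/100 = 81/10 L
Total solute = 371/50 + 81/10 = 388/25 L
Total volume = 14 + 18 = 32 L
Final concentration = 388/25/32 * 100 = 48.50%

48.50


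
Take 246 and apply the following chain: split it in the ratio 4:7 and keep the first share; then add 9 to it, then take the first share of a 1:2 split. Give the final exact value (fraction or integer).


Start with 246.
Step 1: Split 4:7, first share = 246 * 4/11 = 984/11
Step 2: Add 9: 984/11+9=1083/11; split 1:2 first = 1083/11*1/3 = 361/11
Final result = 361/11

361/11


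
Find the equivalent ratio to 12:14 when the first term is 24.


Original ratio: 12:14
First term target: 24
Scale factor = 24 / 12 = 2
Multiply second term: 14 * 2 = 28
Equivalent ratio = 24:28

24:28


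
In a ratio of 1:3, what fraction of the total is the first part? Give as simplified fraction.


Total parts = 1 + 3 = 4
First part fraction = 1/4
Simplify: 1/4 = 1/4

1/4


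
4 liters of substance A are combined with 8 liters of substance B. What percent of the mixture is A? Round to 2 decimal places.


Volume of A = 4 L
Volume of B = 8 L
Total volume = 4 + 8 = 12 L
Percentage of A = (4/12) * 100
= 33.33%

33.33


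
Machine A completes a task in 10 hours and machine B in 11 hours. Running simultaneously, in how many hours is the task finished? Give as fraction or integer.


Rate of A = 1/10 job per hour
Rate of B = 1/11 job per hour
Combined rate = 1/10 + 1/11
Find common denominator: (11 + 10)/(10*11) = 21/110
Combined rate = 21/110 job per hour
Time together = 1 / (21/110) = 110/21 hours

110/21


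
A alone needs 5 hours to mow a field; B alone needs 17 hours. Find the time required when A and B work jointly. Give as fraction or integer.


Rate of A = 1/5 job per hour
Rate of B = 1/17 job per hour
Combined rate = 1/5 + 1/17
Find common denominator: (17 + 5)/(5*17) = 22/85
Combined rate = 22/85 job per hour
Time together = 1 / (22/85) = 85/22 hours

85/22


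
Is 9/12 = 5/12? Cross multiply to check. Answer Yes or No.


Cross multiply to check 9/12 = 5/12
Left cross product: 9 * 12 = 108
Right cross product: 12 * 5 = 60
108 != 60
Not equal, so proportions differ => No

No


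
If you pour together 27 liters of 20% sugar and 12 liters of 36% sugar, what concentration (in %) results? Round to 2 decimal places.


Solute in mixture 1 = 20% of 27 L = 27*20/100 = 27/5 L
Solute in mixture 2 = 36% of 12 L = 12*36/100 = 108/25 L
Total solute = 27/5 + 108/25 = 243/25 L
Total volume = 27 + 12 = 39 L
Final concentration = 243/25/39 * 100 = 24.92%

24.92


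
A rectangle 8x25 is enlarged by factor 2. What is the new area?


Original dimensions: 8 x 25
Enlargement factor = 2
New width = 8 * 2 = 16
New height = 25 * 2 = 50
New area = 16 * 50 = 800

800


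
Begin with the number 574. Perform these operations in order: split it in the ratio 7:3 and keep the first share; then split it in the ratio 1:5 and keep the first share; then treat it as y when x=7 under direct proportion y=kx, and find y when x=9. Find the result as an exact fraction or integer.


Start with 574.
Step 1: Split 7:3, first share = 574 * 7/10 = 2009/5
Step 2: Split 1:5, first share = 2009/5 * 1/6 = 2009/30
Step 3: Direct prop: k = (2009/30)/7; new y = k*9 = 2009/30*9/7 = 861/10
Final result = 861/10

861/10


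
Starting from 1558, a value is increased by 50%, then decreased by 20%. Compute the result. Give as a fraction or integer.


Start: 1558
Step 1: increase by 50% => multiply by 150/100
  1558 * 150/100 = 2337
Step 2: decrease by 20% => multiply by 80/100
  2337 * 80/100 = 9348/5
Final value = 9348/5

9348/5


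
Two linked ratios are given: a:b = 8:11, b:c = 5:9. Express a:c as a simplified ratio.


Given a:b = 8:11 and b:c = 5:9
Make b consistent. Multiply first ratio by 5: a:b = 40:55
Multiply second ratio by 11: b:c = 55:99
Now b = 55 in both, so a:b:c = 40:55:99
Therefore a:c = 40:99
Simplify by GCD: a:c = 40:99

40:99


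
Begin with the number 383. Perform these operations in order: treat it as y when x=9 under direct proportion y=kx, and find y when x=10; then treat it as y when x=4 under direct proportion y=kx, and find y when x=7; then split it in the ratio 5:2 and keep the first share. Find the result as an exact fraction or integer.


Start with 383.
Step 1: Direct prop: k = (383)/9; new y = k*10 = 383*10/9 = 3830/9
Step 2: Direct prop: k = (3830/9)/4; new y = k*7 = 3830/9*7/4 = 13405/18
Step 3: Split 5:2, first share = 13405/18 * 5/7 = 9575/18
Final result = 9575/18

9575/18


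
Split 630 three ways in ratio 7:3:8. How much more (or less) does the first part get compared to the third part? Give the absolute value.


Total parts = 7 + 3 + 8 = 18
Value per part = 630 / 18 = 35
Shares: 7*35=245, 3*35=105, 8*35=280
First share = 245, third share = 280
Difference = |245 - 280| = 35

35


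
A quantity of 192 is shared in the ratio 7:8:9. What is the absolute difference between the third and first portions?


Total parts = 7 + 8 + 9 = 24
Value per part = 192 / 24 = 8
Shares: 7*8=56, 8*8=64, 9*8=72
Third share = 72, first share = 56
Difference = |72 - 56| = 16

16


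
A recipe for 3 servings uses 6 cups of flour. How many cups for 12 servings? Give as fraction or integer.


Original: 6 cups for 3 servings
Target servings = 12
Scaling factor = 12/3
New amount = 6 * 12/3
= 72/3
= 24 cups

24


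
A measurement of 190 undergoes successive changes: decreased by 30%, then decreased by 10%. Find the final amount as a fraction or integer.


Start: 190
Step 1: decrease by 30% => multiply by 70/100
  190 * 70/100 = 133
Step 2: decrease by 10% => multiply by 90/100
  133 * 90/100 = 1197/10
Final value = 1197/10

1197/10


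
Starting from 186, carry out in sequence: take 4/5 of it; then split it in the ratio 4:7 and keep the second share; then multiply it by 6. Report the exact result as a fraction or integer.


Start with 186.
Step 1: Take 4/5: 186 * 4/5 = 744/5
Step 2: Split 4:7, second share = 744/5 * 7/11 = 5208/55
Step 3: Multiply by 6: 5208/55 * 6 = 31248/55
Final result = 31248/55

31248/55


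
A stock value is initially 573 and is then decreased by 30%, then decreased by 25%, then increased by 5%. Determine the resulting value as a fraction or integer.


Start: 573
Step 1: decrease by 30% => multiply by 70/100
  573 * 70/100 = 4011/10
Step 2: decrease by 25% => multiply by 75/100
  4011/10 * 75/100 = 12033/40
Step 3: increase by 5% => multiply by 105/100
  12033/40 * 105/100 = 252693/800
Final value = 252693/800

252693/800


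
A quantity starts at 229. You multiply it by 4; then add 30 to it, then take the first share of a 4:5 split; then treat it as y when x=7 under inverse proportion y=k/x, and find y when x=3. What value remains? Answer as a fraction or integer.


Start with 229.
Step 1: Multiply by 4: 229 * 4 = 916
Step 2: Add 30: 916+30=946; split 4:5 first = 946*4/9 = 3784/9
Step 3: Inverse prop: k = (3784/9)*7; new y = k/3 = 3784/9*7/3 = 26488/27
Final result = 26488/27

26488/27


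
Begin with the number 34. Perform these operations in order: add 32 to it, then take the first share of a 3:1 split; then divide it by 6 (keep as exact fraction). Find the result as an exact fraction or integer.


Start with 34.
Step 1: Add 32: 34+32=66; split 3:1 first = 66*3/4 = 99/2
Step 2: Divide by 6: 99/2 / 6 = 33/4
Final result = 33/4

33/4


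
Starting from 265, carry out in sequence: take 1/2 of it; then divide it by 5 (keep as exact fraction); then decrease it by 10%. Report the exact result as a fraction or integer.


Start with 265.
Step 1: Take 1/2: 265 * 1/2 = 265/2
Step 2: Divide by 5: 265/2 / 5 = 53/2
Step 3: Decrease by 10%: 53/2 * 90/100 = 477/20
Final result = 477/20

477/20


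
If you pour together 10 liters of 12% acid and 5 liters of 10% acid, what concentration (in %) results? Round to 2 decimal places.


Solute in mixture 1 = 12% of 10 L = 10*12/100 = 6/5 L
Solute in mixture 2 = 10% of 5 L = 5*10/100 = 1/2 L
Total solute = 6/5 + 1/2 = 17/10 L
Total volume = 10 + 5 = 15 L
Final concentration = 17/10/15 * 100 = 11.33%

11.33


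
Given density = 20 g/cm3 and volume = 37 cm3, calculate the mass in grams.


Using mass = density * volume
Density = 20 g/cm3
Volume = 37 cm3
Mass = 20 * 37
= 740 g

740


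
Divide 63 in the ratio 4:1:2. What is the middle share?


Ratio = 4:1:2
Total parts = 4 + 1 + 2 = 7
Value per part = 63 / 7 = 9
First share = 4 * 9 = 36
Middle share = 1 * 9 = 9
Third share = 2 * 9 = 18

9


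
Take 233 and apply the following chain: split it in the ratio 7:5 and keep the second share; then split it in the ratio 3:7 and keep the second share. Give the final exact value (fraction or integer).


Start with 233.
Step 1: Split 7:5, second share = 233 * 5/12 = 1165/12
Step 2: Split 3:7, second share = 1165/12 * 7/10 = 1631/24
Final result = 1631/24

1631/24


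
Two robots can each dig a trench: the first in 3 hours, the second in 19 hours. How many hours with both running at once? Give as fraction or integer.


Rate of A = 1/3 job per hour
Rate of B = 1/19 job per hour
Combined rate = 1/3 + 1/19
Find common denominator: (19 + 3)/(3*19) = 22/57
Combined rate = 22/57 job per hour
Time together = 1 / (22/57) = 57/22 hours

57/22
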